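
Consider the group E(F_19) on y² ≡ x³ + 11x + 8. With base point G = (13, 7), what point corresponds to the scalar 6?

O

Double-and-add on 6 = (110)₂. Start with G = (13, 7) for the leading 1-bit.
double: tangent at (13, 7): λ = (3·13² + 11)/(2·7) ≡ 5/14. 14⁻¹ ≡ 15 (mod 19) since 14·15 = 210 ≡ 1, so λ ≡ 5·15 ≡ 18.
  x = λ² - 13 - 13 = 324 - 26 ≡ 13; y = λ·(13 - 13) - 7 ≡ 12. → (13, 12)
add G: (13, 12) + (13, 7): same x and y₁ ≡ -y₂, so the sum is O.
double: O + O = O (identity).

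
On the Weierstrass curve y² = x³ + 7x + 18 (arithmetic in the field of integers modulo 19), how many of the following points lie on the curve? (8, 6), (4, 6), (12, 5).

(8, 6): 6² ≡ 17, rhs ≡ 16 → off.
(4, 6): 6² ≡ 17, rhs ≡ 15 → off.
(12, 5): 5² ≡ 6, rhs ≡ 6 → on.

1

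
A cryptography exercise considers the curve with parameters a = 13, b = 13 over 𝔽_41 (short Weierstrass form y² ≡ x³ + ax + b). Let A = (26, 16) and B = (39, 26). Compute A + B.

(37, 26)

(26, 16) + (39, 26). λ = (26 - 16)/(39 - 26) ≡ 10/13 mod 41. 13⁻¹ ≡ 19 (mod 41), so λ ≡ 26.
  x = λ² - 26 - 39 = 676 - 65 ≡ 37; y = λ·(26 - 37) - 16 ≡ 26. → (37, 26)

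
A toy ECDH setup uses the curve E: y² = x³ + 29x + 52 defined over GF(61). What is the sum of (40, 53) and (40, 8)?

The two points share x = 40 and their y-coordinates satisfy 53 + 8 ≡ 0 (mod 61), so they are inverses. Their sum is O.

O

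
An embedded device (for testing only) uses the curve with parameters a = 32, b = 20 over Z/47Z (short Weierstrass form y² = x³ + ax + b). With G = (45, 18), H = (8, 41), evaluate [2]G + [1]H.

(33, 20)

First 2G:
Repeated addition: build up to 2G.
2G: tangent at (45, 18): λ = (3·45² + 32)/(2·18) ≡ 44/36. 36⁻¹ ≡ 17 (mod 47) since 36·17 = 612 ≡ 1, so λ ≡ 44·17 ≡ 43.
  x = λ² - 45 - 45 = 1849 - 90 ≡ 20; y = λ·(45 - 20) - 18 ≡ 23. → (20, 23)
2G = (20, 23).
Finally 2G + H:
(20, 23) + (8, 41). λ = (41 - 23)/(8 - 20) ≡ 18/35 mod 47. 35⁻¹ ≡ 43 (mod 47), so λ ≡ 22.
  x = λ² - 20 - 8 = 484 - 28 ≡ 33; y = λ·(20 - 33) - 23 ≡ 20. → (33, 20)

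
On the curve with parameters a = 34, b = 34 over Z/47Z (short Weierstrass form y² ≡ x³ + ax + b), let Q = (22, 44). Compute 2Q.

(12, 33)

tangent at (22, 44): λ = (3·22² + 34)/(2·44) ≡ 29/41. 41⁻¹ ≡ 39 (mod 47), so λ ≡ 29·39 ≡ 3.
  x = λ² - 22 - 22 = 9 - 44 ≡ 12; y = λ·(22 - 12) - 44 ≡ 33. → (12, 33)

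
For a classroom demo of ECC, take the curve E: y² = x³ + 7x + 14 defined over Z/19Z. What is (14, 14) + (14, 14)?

tangent at (14, 14): λ = (3·14² + 7)/(2·14) ≡ 6/9. 9⁻¹ ≡ 17 (mod 19) since 9·17 = 153 ≡ 1, so λ ≡ 6·17 ≡ 7.
  x = λ² - 14 - 14 = 49 - 28 ≡ 2; y = λ·(14 - 2) - 14 ≡ 13. → (2, 13)

(2, 13)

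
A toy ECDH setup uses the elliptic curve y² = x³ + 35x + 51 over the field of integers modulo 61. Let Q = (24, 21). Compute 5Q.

(54, 45)

Double-and-add on 5 = (101)₂. Start with Q = (24, 21) for the leading 1-bit.
double: tangent at (24, 21): λ = (3·24² + 35)/(2·21) ≡ 55/42. 42⁻¹ ≡ 16 (mod 61), so λ ≡ 55·16 ≡ 26.
  x = λ² - 24 - 24 = 676 - 48 ≡ 18; y = λ·(24 - 18) - 21 ≡ 13. → (18, 13)
double: tangent at (18, 13): λ = (3·18² + 35)/(2·13) ≡ 31/26. 26⁻¹ ≡ 54 (mod 61) since 26·54 = 1404 ≡ 1, so λ ≡ 31·54 ≡ 27.
  x = λ² - 18 - 18 = 729 - 36 ≡ 22; y = λ·(18 - 22) - 13 ≡ 1. → (22, 1)
add Q: (22, 1) + (24, 21). λ = (21 - 1)/(24 - 22) ≡ 20/2 mod 61. 2⁻¹ ≡ 31 (mod 61), so λ ≡ 10.
  x = λ² - 22 - 24 = 100 - 46 ≡ 54; y = λ·(22 - 54) - 1 ≡ 45. → (54, 45)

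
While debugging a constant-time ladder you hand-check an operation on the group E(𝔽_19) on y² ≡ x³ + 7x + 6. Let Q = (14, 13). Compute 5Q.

Repeated addition: build up to 5Q.
2Q: tangent at (14, 13): λ = (3·14² + 7)/(2·13) ≡ 6/7. 7⁻¹ ≡ 11 (mod 19), so λ ≡ 6·11 ≡ 9.
  x = λ² - 14 - 14 = 81 - 28 ≡ 15; y = λ·(14 - 15) - 13 ≡ 16. → (15, 16)
3Q: (15, 16) + (14, 13). λ = (13 - 16)/(14 - 15) ≡ 16/18 mod 19. 18⁻¹ ≡ 18 (mod 19) since 18·18 = 324 ≡ 1, so λ ≡ 3.
  x = λ² - 15 - 14 = 9 - 29 ≡ 18; y = λ·(15 - 18) - 16 ≡ 13. → (18, 13)
4Q: (18, 13) + (14, 13). λ = (13 - 13)/(14 - 18) ≡ 0/15 mod 19. 15⁻¹ ≡ 14 (mod 19) since 15·14 = 210 ≡ 1, so λ ≡ 0.
  x = λ² - 18 - 14 = 0 - 32 ≡ 6; y = λ·(18 - 6) - 13 ≡ 6. → (6, 6)
5Q: (6, 6) + (14, 13). λ = (13 - 6)/(14 - 6) ≡ 7/8 mod 19. 8⁻¹ ≡ 12 (mod 19), so λ ≡ 8.
  x = λ² - 6 - 14 = 64 - 20 ≡ 6; y = λ·(6 - 6) - 6 ≡ 13. → (6, 13)

(6, 13)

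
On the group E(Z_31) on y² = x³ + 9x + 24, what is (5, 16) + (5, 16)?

tangent at (5, 16): λ = (3·5² + 9)/(2·16) ≡ 22/1. 1⁻¹ ≡ 1 (mod 31), so λ ≡ 22·1 ≡ 22.
  x = λ² - 5 - 5 = 484 - 10 ≡ 9; y = λ·(5 - 9) - 16 ≡ 20. → (9, 20)

(9, 20)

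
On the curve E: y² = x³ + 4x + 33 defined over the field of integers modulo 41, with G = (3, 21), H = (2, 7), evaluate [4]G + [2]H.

First 4G:
Repeated addition: build up to 4G.
2G: tangent at (3, 21): λ = (3·3² + 4)/(2·21) ≡ 31/1. 1⁻¹ ≡ 1 (mod 41), so λ ≡ 31·1 ≡ 31.
  x = λ² - 3 - 3 = 961 - 6 ≡ 12; y = λ·(3 - 12) - 21 ≡ 28. → (12, 28)
3G: (12, 28) + (3, 21). λ = (21 - 28)/(3 - 12) ≡ 34/32 mod 41. 32⁻¹ ≡ 9 (mod 41), so λ ≡ 19.
  x = λ² - 12 - 3 = 361 - 15 ≡ 18; y = λ·(12 - 18) - 28 ≡ 22. → (18, 22)
4G: (18, 22) + (3, 21). λ = (21 - 22)/(3 - 18) ≡ 40/26 mod 41. 26⁻¹ ≡ 30 (mod 41), so λ ≡ 11.
  x = λ² - 18 - 3 = 121 - 21 ≡ 18; y = λ·(18 - 18) - 22 ≡ 19. → (18, 19)
4G = (18, 19).
Next 2H:
Repeated addition: build up to 2H.
2H: tangent at (2, 7): λ = (3·2² + 4)/(2·7) ≡ 16/14. 14⁻¹ ≡ 3 (mod 41) since 14·3 = 42 ≡ 1, so λ ≡ 16·3 ≡ 7.
  x = λ² - 2 - 2 = 49 - 4 ≡ 4; y = λ·(2 - 4) - 7 ≡ 20. → (4, 20)
2H = (4, 20).
Finally 4G + 2H:
(18, 19) + (4, 20). λ = (20 - 19)/(4 - 18) ≡ 1/27 mod 41. 27⁻¹ ≡ 38 (mod 41), so λ ≡ 38.
  x = λ² - 18 - 4 = 1444 - 22 ≡ 28; y = λ·(18 - 28) - 19 ≡ 11. → (28, 11)

(28, 11)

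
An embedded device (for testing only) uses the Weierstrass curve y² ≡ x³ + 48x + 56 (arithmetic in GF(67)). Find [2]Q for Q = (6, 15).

(7, 20)

tangent at (6, 15): λ = (3·6² + 48)/(2·15) ≡ 22/30. 30⁻¹ ≡ 38 (mod 67) since 30·38 = 1140 ≡ 1, so λ ≡ 22·38 ≡ 32.
  x = λ² - 6 - 6 = 1024 - 12 ≡ 7; y = λ·(6 - 7) - 15 ≡ 20. → (7, 20)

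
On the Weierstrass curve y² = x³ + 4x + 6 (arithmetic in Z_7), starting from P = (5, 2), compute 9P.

(6, 6)

Double-and-add on 9 = (1001)₂. Start with P = (5, 2) for the leading 1-bit.
double: tangent at (5, 2): λ = (3·5² + 4)/(2·2) ≡ 2/4. 4⁻¹ ≡ 2 (mod 7) since 4·2 = 8 ≡ 1, so λ ≡ 2·2 ≡ 4.
  x = λ² - 5 - 5 = 16 - 10 ≡ 6; y = λ·(5 - 6) - 2 ≡ 1. → (6, 1)
double: tangent at (6, 1): λ = (3·6² + 4)/(2·1) ≡ 0/2. 2⁻¹ ≡ 4 (mod 7), so λ ≡ 0·4 ≡ 0.
  x = λ² - 6 - 6 = 0 - 12 ≡ 2; y = λ·(6 - 2) - 1 ≡ 6. → (2, 6)
double: tangent at (2, 6): λ = (3·2² + 4)/(2·6) ≡ 2/5. 5⁻¹ ≡ 3 (mod 7) since 5·3 = 15 ≡ 1, so λ ≡ 2·3 ≡ 6.
  x = λ² - 2 - 2 = 36 - 4 ≡ 4; y = λ·(2 - 4) - 6 ≡ 3. → (4, 3)
add P: (4, 3) + (5, 2). λ = (2 - 3)/(5 - 4) ≡ 6/1 mod 7. 1⁻¹ ≡ 1 (mod 7), so λ ≡ 6.
  x = λ² - 4 - 5 = 36 - 9 ≡ 6; y = λ·(4 - 6) - 3 ≡ 6. → (6, 6)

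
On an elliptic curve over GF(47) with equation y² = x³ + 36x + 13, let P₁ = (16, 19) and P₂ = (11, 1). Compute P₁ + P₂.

(16, 19) + (11, 1). λ = (1 - 19)/(11 - 16) ≡ 29/42 mod 47. 42⁻¹ ≡ 28 (mod 47), so λ ≡ 13.
  x = λ² - 16 - 11 = 169 - 27 ≡ 1; y = λ·(16 - 1) - 19 ≡ 35. → (1, 35)

(1, 35)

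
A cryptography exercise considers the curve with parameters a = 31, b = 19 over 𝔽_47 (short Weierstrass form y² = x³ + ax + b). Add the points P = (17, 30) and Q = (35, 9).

(17, 30) + (35, 9). λ = (9 - 30)/(35 - 17) ≡ 26/18 mod 47. 18⁻¹ ≡ 34 (mod 47) since 18·34 = 612 ≡ 1, so λ ≡ 38.
  x = λ² - 17 - 35 = 1444 - 52 ≡ 29; y = λ·(17 - 29) - 30 ≡ 31. → (29, 31)

(29, 31)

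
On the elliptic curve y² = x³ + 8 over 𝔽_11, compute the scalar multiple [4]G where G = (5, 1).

Repeated addition: build up to 4G.
2G: tangent at (5, 1): λ = (3·5² + 0)/(2·1) ≡ 9/2. 2⁻¹ ≡ 6 (mod 11), so λ ≡ 9·6 ≡ 10.
  x = λ² - 5 - 5 = 100 - 10 ≡ 2; y = λ·(5 - 2) - 1 ≡ 7. → (2, 7)
3G: (2, 7) + (5, 1). λ = (1 - 7)/(5 - 2) ≡ 5/3 mod 11. 3⁻¹ ≡ 4 (mod 11), so λ ≡ 9.
  x = λ² - 2 - 5 = 81 - 7 ≡ 8; y = λ·(2 - 8) - 7 ≡ 5. → (8, 5)
4G: (8, 5) + (5, 1). λ = (1 - 5)/(5 - 8) ≡ 7/8 mod 11. 8⁻¹ ≡ 7 (mod 11) since 8·7 = 56 ≡ 1, so λ ≡ 5.
  x = λ² - 8 - 5 = 25 - 13 ≡ 1; y = λ·(8 - 1) - 5 ≡ 8. → (1, 8)

(1, 8)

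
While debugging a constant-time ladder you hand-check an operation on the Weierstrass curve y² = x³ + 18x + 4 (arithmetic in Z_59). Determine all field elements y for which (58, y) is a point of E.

none

x³ + 18x + 4 = 196160 ≡ 44 (mod 59).
44 is a non-residue mod 59; no y exists.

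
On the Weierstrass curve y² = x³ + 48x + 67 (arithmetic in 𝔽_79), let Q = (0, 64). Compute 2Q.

(31, 33)

tangent at (0, 64): λ = (3·0² + 48)/(2·64) ≡ 48/49. 49⁻¹ ≡ 50 (mod 79) since 49·50 = 2450 ≡ 1, so λ ≡ 48·50 ≡ 30.
  x = λ² - 0 - 0 = 900 - 0 ≡ 31; y = λ·(0 - 31) - 64 ≡ 33. → (31, 33)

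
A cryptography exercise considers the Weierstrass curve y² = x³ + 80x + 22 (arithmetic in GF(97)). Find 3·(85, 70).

Write P = (85, 70).
Repeated addition: build up to 3P.
2P: tangent at (85, 70): λ = (3·85² + 80)/(2·70) ≡ 27/43. 43⁻¹ ≡ 88 (mod 97) since 43·88 = 3784 ≡ 1, so λ ≡ 27·88 ≡ 48.
  x = λ² - 85 - 85 = 2304 - 170 ≡ 0; y = λ·(85 - 0) - 70 ≡ 33. → (0, 33)
3P: (0, 33) + (85, 70). λ = (70 - 33)/(85 - 0) ≡ 37/85 mod 97. 85⁻¹ ≡ 8 (mod 97), so λ ≡ 5.
  x = λ² - 0 - 85 = 25 - 85 ≡ 37; y = λ·(0 - 37) - 33 ≡ 73. → (37, 73)

(37, 73)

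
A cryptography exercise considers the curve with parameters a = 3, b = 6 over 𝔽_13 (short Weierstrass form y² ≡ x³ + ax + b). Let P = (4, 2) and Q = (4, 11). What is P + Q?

The two points share x = 4 and their y-coordinates satisfy 2 + 11 ≡ 0 (mod 13), so they are inverses. Their sum is 𝒪.

O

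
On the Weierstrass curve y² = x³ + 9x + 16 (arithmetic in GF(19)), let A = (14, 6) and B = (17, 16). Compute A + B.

(16, 0)

(14, 6) + (17, 16). λ = (16 - 6)/(17 - 14) ≡ 10/3 mod 19. 3⁻¹ ≡ 13 (mod 19) since 3·13 = 39 ≡ 1, so λ ≡ 16.
  x = λ² - 14 - 17 = 256 - 31 ≡ 16; y = λ·(14 - 16) - 6 ≡ 0. → (16, 0)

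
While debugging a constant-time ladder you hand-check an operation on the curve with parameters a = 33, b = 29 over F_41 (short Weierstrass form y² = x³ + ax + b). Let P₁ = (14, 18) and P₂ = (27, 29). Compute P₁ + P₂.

(14, 18) + (27, 29). λ = (29 - 18)/(27 - 14) ≡ 11/13 mod 41. 13⁻¹ ≡ 19 (mod 41) since 13·19 = 247 ≡ 1, so λ ≡ 4.
  x = λ² - 14 - 27 = 16 - 41 ≡ 16; y = λ·(14 - 16) - 18 ≡ 15. → (16, 15)

(16, 15)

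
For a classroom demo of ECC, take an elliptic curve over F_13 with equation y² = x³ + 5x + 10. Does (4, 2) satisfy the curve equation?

y² = 2² ≡ 4; x³ + 5x + 10 = 94 ≡ 3 (mod 13). 4 ≠ 3.

no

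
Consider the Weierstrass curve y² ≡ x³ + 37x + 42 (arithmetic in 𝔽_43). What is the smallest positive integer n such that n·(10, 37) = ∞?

12

2P: tangent at (10, 37): λ = (3·10² + 37)/(2·37) ≡ 36/31. 31⁻¹ ≡ 25 (mod 43), so λ ≡ 36·25 ≡ 40.
  x = λ² - 10 - 10 = 1600 - 20 ≡ 32; y = λ·(10 - 32) - 37 ≡ 29. → (32, 29)
3P: (32, 29) + (10, 37). λ = (37 - 29)/(10 - 32) ≡ 8/21 mod 43. 21⁻¹ ≡ 41 (mod 43), so λ ≡ 27.
  x = λ² - 32 - 10 = 729 - 42 ≡ 42; y = λ·(32 - 42) - 29 ≡ 2. → (42, 2)
4P: (42, 2) + (10, 37). λ = (37 - 2)/(10 - 42) ≡ 35/11 mod 43. 11⁻¹ ≡ 4 (mod 43) since 11·4 = 44 ≡ 1, so λ ≡ 11.
  x = λ² - 42 - 10 = 121 - 52 ≡ 26; y = λ·(42 - 26) - 2 ≡ 2. → (26, 2)
5P: (26, 2) + (10, 37). λ = (37 - 2)/(10 - 26) ≡ 35/27 mod 43. 27⁻¹ ≡ 8 (mod 43), so λ ≡ 22.
  x = λ² - 26 - 10 = 484 - 36 ≡ 18; y = λ·(26 - 18) - 2 ≡ 2. → (18, 2)
6P: (18, 2) + (10, 37). λ = (37 - 2)/(10 - 18) ≡ 35/35 mod 43. 35⁻¹ ≡ 16 (mod 43), so λ ≡ 1.
  x = λ² - 18 - 10 = 1 - 28 ≡ 16; y = λ·(18 - 16) - 2 ≡ 0. → (16, 0)
7P: (16, 0) + (10, 37). λ = (37 - 0)/(10 - 16) ≡ 37/37 mod 43. 37⁻¹ ≡ 7 (mod 43) since 37·7 = 259 ≡ 1, so λ ≡ 1.
  x = λ² - 16 - 10 = 1 - 26 ≡ 18; y = λ·(16 - 18) - 0 ≡ 41. → (18, 41)
8P: (18, 41) + (10, 37). λ = (37 - 41)/(10 - 18) ≡ 39/35 mod 43. 35⁻¹ ≡ 16 (mod 43) since 35·16 = 560 ≡ 1, so λ ≡ 22.
  x = λ² - 18 - 10 = 484 - 28 ≡ 26; y = λ·(18 - 26) - 41 ≡ 41. → (26, 41)
9P: (26, 41) + (10, 37). λ = (37 - 41)/(10 - 26) ≡ 39/27 mod 43. 27⁻¹ ≡ 8 (mod 43), so λ ≡ 11.
  x = λ² - 26 - 10 = 121 - 36 ≡ 42; y = λ·(26 - 42) - 41 ≡ 41. → (42, 41)
10P: (42, 41) + (10, 37). λ = (37 - 41)/(10 - 42) ≡ 39/11 mod 43. 11⁻¹ ≡ 4 (mod 43), so λ ≡ 27.
  x = λ² - 42 - 10 = 729 - 52 ≡ 32; y = λ·(42 - 32) - 41 ≡ 14. → (32, 14)
11P: (32, 14) + (10, 37). λ = (37 - 14)/(10 - 32) ≡ 23/21 mod 43. 21⁻¹ ≡ 41 (mod 43) since 21·41 = 861 ≡ 1, so λ ≡ 40.
  x = λ² - 32 - 10 = 1600 - 42 ≡ 10; y = λ·(32 - 10) - 14 ≡ 6. → (10, 6)
12P: (10, 6) + (10, 37): same x and y₁ ≡ -y₂, so the sum is ∞.
12P = ∞, so the order is 12.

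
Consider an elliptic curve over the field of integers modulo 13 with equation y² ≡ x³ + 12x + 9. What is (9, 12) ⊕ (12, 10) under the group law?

(9, 12) + (12, 10). λ = (10 - 12)/(12 - 9) ≡ 11/3 mod 13. 3⁻¹ ≡ 9 (mod 13), so λ ≡ 8.
  x = λ² - 9 - 12 = 64 - 21 ≡ 4; y = λ·(9 - 4) - 12 ≡ 2. → (4, 2)

(4, 2)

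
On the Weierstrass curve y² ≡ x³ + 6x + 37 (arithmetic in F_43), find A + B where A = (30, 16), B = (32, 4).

(30, 16) + (32, 4). λ = (4 - 16)/(32 - 30) ≡ 31/2 mod 43. 2⁻¹ ≡ 22 (mod 43), so λ ≡ 37.
  x = λ² - 30 - 32 = 1369 - 62 ≡ 17; y = λ·(30 - 17) - 16 ≡ 35. → (17, 35)

(17, 35)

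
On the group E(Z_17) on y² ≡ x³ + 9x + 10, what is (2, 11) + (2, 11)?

tangent at (2, 11): λ = (3·2² + 9)/(2·11) ≡ 4/5. 5⁻¹ ≡ 7 (mod 17), so λ ≡ 4·7 ≡ 11.
  x = λ² - 2 - 2 = 121 - 4 ≡ 15; y = λ·(2 - 15) - 11 ≡ 16. → (15, 16)

(15, 16)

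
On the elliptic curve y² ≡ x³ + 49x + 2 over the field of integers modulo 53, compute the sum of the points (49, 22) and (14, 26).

(28, 18)

(49, 22) + (14, 26). λ = (26 - 22)/(14 - 49) ≡ 4/18 mod 53. 18⁻¹ ≡ 3 (mod 53), so λ ≡ 12.
  x = λ² - 49 - 14 = 144 - 63 ≡ 28; y = λ·(49 - 28) - 22 ≡ 18. → (28, 18)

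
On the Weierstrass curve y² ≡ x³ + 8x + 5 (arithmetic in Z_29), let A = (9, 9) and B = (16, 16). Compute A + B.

(5, 24)

(9, 9) + (16, 16). λ = (16 - 9)/(16 - 9) ≡ 7/7 mod 29. 7⁻¹ ≡ 25 (mod 29), so λ ≡ 1.
  x = λ² - 9 - 16 = 1 - 25 ≡ 5; y = λ·(9 - 5) - 9 ≡ 24. → (5, 24)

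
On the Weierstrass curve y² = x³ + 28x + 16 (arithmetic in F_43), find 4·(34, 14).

(14, 23)

Write P = (34, 14).
Double-and-add on 4 = (100)₂. Start with P = (34, 14) for the leading 1-bit.
double: tangent at (34, 14): λ = (3·34² + 28)/(2·14) ≡ 13/28. 28⁻¹ ≡ 20 (mod 43) since 28·20 = 560 ≡ 1, so λ ≡ 13·20 ≡ 2.
  x = λ² - 34 - 34 = 4 - 68 ≡ 22; y = λ·(34 - 22) - 14 ≡ 10. → (22, 10)
double: tangent at (22, 10): λ = (3·22² + 28)/(2·10) ≡ 18/20. 20⁻¹ ≡ 28 (mod 43), so λ ≡ 18·28 ≡ 31.
  x = λ² - 22 - 22 = 961 - 44 ≡ 14; y = λ·(22 - 14) - 10 ≡ 23. → (14, 23)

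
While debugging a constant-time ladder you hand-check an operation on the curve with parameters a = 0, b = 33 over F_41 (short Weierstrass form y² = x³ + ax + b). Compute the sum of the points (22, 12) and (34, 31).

(10, 7)

(22, 12) + (34, 31). λ = (31 - 12)/(34 - 22) ≡ 19/12 mod 41. 12⁻¹ ≡ 24 (mod 41), so λ ≡ 5.
  x = λ² - 22 - 34 = 25 - 56 ≡ 10; y = λ·(22 - 10) - 12 ≡ 7. → (10, 7)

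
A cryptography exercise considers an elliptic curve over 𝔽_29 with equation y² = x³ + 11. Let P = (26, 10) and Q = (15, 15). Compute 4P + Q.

(5, 22)

First 4P:
Repeated addition: build up to 4P.
2P: tangent at (26, 10): λ = (3·26² + 0)/(2·10) ≡ 27/20. 20⁻¹ ≡ 16 (mod 29) since 20·16 = 320 ≡ 1, so λ ≡ 27·16 ≡ 26.
  x = λ² - 26 - 26 = 676 - 52 ≡ 15; y = λ·(26 - 15) - 10 ≡ 15. → (15, 15)
3P: (15, 15) + (26, 10). λ = (10 - 15)/(26 - 15) ≡ 24/11 mod 29. 11⁻¹ ≡ 8 (mod 29) since 11·8 = 88 ≡ 1, so λ ≡ 18.
  x = λ² - 15 - 26 = 324 - 41 ≡ 22; y = λ·(15 - 22) - 15 ≡ 4. → (22, 4)
4P: (22, 4) + (26, 10). λ = (10 - 4)/(26 - 22) ≡ 6/4 mod 29. 4⁻¹ ≡ 22 (mod 29), so λ ≡ 16.
  x = λ² - 22 - 26 = 256 - 48 ≡ 5; y = λ·(22 - 5) - 4 ≡ 7. → (5, 7)
4P = (5, 7).
Finally 4P + Q:
(5, 7) + (15, 15). λ = (15 - 7)/(15 - 5) ≡ 8/10 mod 29. 10⁻¹ ≡ 3 (mod 29), so λ ≡ 24.
  x = λ² - 5 - 15 = 576 - 20 ≡ 5; y = λ·(5 - 5) - 7 ≡ 22. → (5, 22)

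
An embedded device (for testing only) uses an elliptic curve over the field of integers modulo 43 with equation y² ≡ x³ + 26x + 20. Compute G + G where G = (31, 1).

tangent at (31, 1): λ = (3·31² + 26)/(2·1) ≡ 28/2. 2⁻¹ ≡ 22 (mod 43) since 2·22 = 44 ≡ 1, so λ ≡ 28·22 ≡ 14.
  x = λ² - 31 - 31 = 196 - 62 ≡ 5; y = λ·(31 - 5) - 1 ≡ 19. → (5, 19)

(5, 19)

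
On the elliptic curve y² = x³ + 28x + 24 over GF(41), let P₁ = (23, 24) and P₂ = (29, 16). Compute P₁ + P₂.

(9, 12)

(23, 24) + (29, 16). λ = (16 - 24)/(29 - 23) ≡ 33/6 mod 41. 6⁻¹ ≡ 7 (mod 41), so λ ≡ 26.
  x = λ² - 23 - 29 = 676 - 52 ≡ 9; y = λ·(23 - 9) - 24 ≡ 12. → (9, 12)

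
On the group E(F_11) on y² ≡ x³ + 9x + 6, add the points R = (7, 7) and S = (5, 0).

(3, 7)

(7, 7) + (5, 0). λ = (0 - 7)/(5 - 7) ≡ 4/9 mod 11. 9⁻¹ ≡ 5 (mod 11), so λ ≡ 9.
  x = λ² - 7 - 5 = 81 - 12 ≡ 3; y = λ·(7 - 3) - 7 ≡ 7. → (3, 7)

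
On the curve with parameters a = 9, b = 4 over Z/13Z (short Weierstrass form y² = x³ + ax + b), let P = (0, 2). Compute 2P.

(1, 12)

tangent at (0, 2): λ = (3·0² + 9)/(2·2) ≡ 9/4. 4⁻¹ ≡ 10 (mod 13) since 4·10 = 40 ≡ 1, so λ ≡ 9·10 ≡ 12.
  x = λ² - 0 - 0 = 144 - 0 ≡ 1; y = λ·(0 - 1) - 2 ≡ 12. → (1, 12)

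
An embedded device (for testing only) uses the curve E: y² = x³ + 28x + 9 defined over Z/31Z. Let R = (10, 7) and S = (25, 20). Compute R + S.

(10, 7) + (25, 20). λ = (20 - 7)/(25 - 10) ≡ 13/15 mod 31. 15⁻¹ ≡ 29 (mod 31), so λ ≡ 5.
  x = λ² - 10 - 25 = 25 - 35 ≡ 21; y = λ·(10 - 21) - 7 ≡ 0. → (21, 0)

(21, 0)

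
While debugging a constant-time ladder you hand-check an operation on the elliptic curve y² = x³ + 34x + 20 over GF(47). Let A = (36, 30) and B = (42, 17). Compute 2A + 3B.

(17, 23)

First 2A:
Repeated addition: build up to 2A.
2A: tangent at (36, 30): λ = (3·36² + 34)/(2·30) ≡ 21/13. 13⁻¹ ≡ 29 (mod 47), so λ ≡ 21·29 ≡ 45.
  x = λ² - 36 - 36 = 2025 - 72 ≡ 26; y = λ·(36 - 26) - 30 ≡ 44. → (26, 44)
2A = (26, 44).
Next 3B:
Repeated addition: build up to 3B.
2B: tangent at (42, 17): λ = (3·42² + 34)/(2·17) ≡ 15/34. 34⁻¹ ≡ 18 (mod 47) since 34·18 = 612 ≡ 1, so λ ≡ 15·18 ≡ 35.
  x = λ² - 42 - 42 = 1225 - 84 ≡ 13; y = λ·(42 - 13) - 17 ≡ 11. → (13, 11)
3B: (13, 11) + (42, 17). λ = (17 - 11)/(42 - 13) ≡ 6/29 mod 47. 29⁻¹ ≡ 13 (mod 47), so λ ≡ 31.
  x = λ² - 13 - 42 = 961 - 55 ≡ 13; y = λ·(13 - 13) - 11 ≡ 36. → (13, 36)
3B = (13, 36).
Finally 2A + 3B:
(26, 44) + (13, 36). λ = (36 - 44)/(13 - 26) ≡ 39/34 mod 47. 34⁻¹ ≡ 18 (mod 47), so λ ≡ 44.
  x = λ² - 26 - 13 = 1936 - 39 ≡ 17; y = λ·(26 - 17) - 44 ≡ 23. → (17, 23)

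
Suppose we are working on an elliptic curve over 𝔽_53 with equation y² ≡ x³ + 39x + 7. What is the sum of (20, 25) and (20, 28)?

The two points share x = 20 and their y-coordinates satisfy 25 + 28 ≡ 0 (mod 53), so they are inverses. Their sum is ∞.

O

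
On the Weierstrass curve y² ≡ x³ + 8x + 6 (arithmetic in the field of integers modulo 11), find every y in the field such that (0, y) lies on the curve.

x³ + 8x + 6 = 6 ≡ 6 (mod 11).
6 is a non-residue mod 11; no y exists.

none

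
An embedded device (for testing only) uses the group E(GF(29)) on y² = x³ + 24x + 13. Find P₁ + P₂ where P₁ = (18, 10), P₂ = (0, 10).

(11, 19)

(18, 10) + (0, 10). λ = (10 - 10)/(0 - 18) ≡ 0/11 mod 29. 11⁻¹ ≡ 8 (mod 29) since 11·8 = 88 ≡ 1, so λ ≡ 0.
  x = λ² - 18 - 0 = 0 - 18 ≡ 11; y = λ·(18 - 11) - 10 ≡ 19. → (11, 19)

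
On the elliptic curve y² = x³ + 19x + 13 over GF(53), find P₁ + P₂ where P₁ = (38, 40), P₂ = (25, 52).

(15, 4)

(38, 40) + (25, 52). λ = (52 - 40)/(25 - 38) ≡ 12/40 mod 53. 40⁻¹ ≡ 4 (mod 53), so λ ≡ 48.
  x = λ² - 38 - 25 = 2304 - 63 ≡ 15; y = λ·(38 - 15) - 40 ≡ 4. → (15, 4)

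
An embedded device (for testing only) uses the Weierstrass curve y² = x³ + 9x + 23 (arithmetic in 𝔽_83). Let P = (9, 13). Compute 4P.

Double-and-add on 4 = (100)₂. Start with P = (9, 13) for the leading 1-bit.
double: tangent at (9, 13): λ = (3·9² + 9)/(2·13) ≡ 3/26. 26⁻¹ ≡ 16 (mod 83), so λ ≡ 3·16 ≡ 48.
  x = λ² - 9 - 9 = 2304 - 18 ≡ 45; y = λ·(9 - 45) - 13 ≡ 2. → (45, 2)
double: tangent at (45, 2): λ = (3·45² + 9)/(2·2) ≡ 25/4. 4⁻¹ ≡ 21 (mod 83), so λ ≡ 25·21 ≡ 27.
  x = λ² - 45 - 45 = 729 - 90 ≡ 58; y = λ·(45 - 58) - 2 ≡ 62. → (58, 62)

(58, 62)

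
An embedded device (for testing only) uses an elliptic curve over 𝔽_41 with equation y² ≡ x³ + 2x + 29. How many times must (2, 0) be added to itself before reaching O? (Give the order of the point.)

2

2P: (2, 0) + (2, 0): same x and y₁ ≡ -y₂, so the sum is O.
2P = O, so the order is 2.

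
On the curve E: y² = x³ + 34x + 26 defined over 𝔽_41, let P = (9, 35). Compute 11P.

(31, 11)

Double-and-add on 11 = (1011)₂. Start with P = (9, 35) for the leading 1-bit.
double: tangent at (9, 35): λ = (3·9² + 34)/(2·35) ≡ 31/29. 29⁻¹ ≡ 17 (mod 41), so λ ≡ 31·17 ≡ 35.
  x = λ² - 9 - 9 = 1225 - 18 ≡ 18; y = λ·(9 - 18) - 35 ≡ 19. → (18, 19)
double: tangent at (18, 19): λ = (3·18² + 34)/(2·19) ≡ 22/38. 38⁻¹ ≡ 27 (mod 41) since 38·27 = 1026 ≡ 1, so λ ≡ 22·27 ≡ 20.
  x = λ² - 18 - 18 = 400 - 36 ≡ 36; y = λ·(18 - 36) - 19 ≡ 31. → (36, 31)
add P: (36, 31) + (9, 35). λ = (35 - 31)/(9 - 36) ≡ 4/14 mod 41. 14⁻¹ ≡ 3 (mod 41), so λ ≡ 12.
  x = λ² - 36 - 9 = 144 - 45 ≡ 17; y = λ·(36 - 17) - 31 ≡ 33. → (17, 33)
double: tangent at (17, 33): λ = (3·17² + 34)/(2·33) ≡ 40/25. 25⁻¹ ≡ 23 (mod 41) since 25·23 = 575 ≡ 1, so λ ≡ 40·23 ≡ 18.
  x = λ² - 17 - 17 = 324 - 34 ≡ 3; y = λ·(17 - 3) - 33 ≡ 14. → (3, 14)
add P: (3, 14) + (9, 35). λ = (35 - 14)/(9 - 3) ≡ 21/6 mod 41. 6⁻¹ ≡ 7 (mod 41) since 6·7 = 42 ≡ 1, so λ ≡ 24.
  x = λ² - 3 - 9 = 576 - 12 ≡ 31; y = λ·(3 - 31) - 14 ≡ 11. → (31, 11)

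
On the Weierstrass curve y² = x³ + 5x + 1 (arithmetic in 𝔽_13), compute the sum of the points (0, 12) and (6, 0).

(0, 12) + (6, 0). λ = (0 - 12)/(6 - 0) ≡ 1/6 mod 13. 6⁻¹ ≡ 11 (mod 13), so λ ≡ 11.
  x = λ² - 0 - 6 = 121 - 6 ≡ 11; y = λ·(0 - 11) - 12 ≡ 10. → (11, 10)

(11, 10)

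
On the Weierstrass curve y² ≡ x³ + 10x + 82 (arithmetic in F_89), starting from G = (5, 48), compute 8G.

Repeated addition: build up to 8G.
2G: tangent at (5, 48): λ = (3·5² + 10)/(2·48) ≡ 85/7. 7⁻¹ ≡ 51 (mod 89) since 7·51 = 357 ≡ 1, so λ ≡ 85·51 ≡ 63.
  x = λ² - 5 - 5 = 3969 - 10 ≡ 43; y = λ·(5 - 43) - 48 ≡ 50. → (43, 50)
3G: (43, 50) + (5, 48). λ = (48 - 50)/(5 - 43) ≡ 87/51 mod 89. 51⁻¹ ≡ 7 (mod 89), so λ ≡ 75.
  x = λ² - 43 - 5 = 5625 - 48 ≡ 59; y = λ·(43 - 59) - 50 ≡ 85. → (59, 85)
4G: (59, 85) + (5, 48). λ = (48 - 85)/(5 - 59) ≡ 52/35 mod 89. 35⁻¹ ≡ 28 (mod 89) since 35·28 = 980 ≡ 1, so λ ≡ 32.
  x = λ² - 59 - 5 = 1024 - 64 ≡ 70; y = λ·(59 - 70) - 85 ≡ 8. → (70, 8)
5G: (70, 8) + (5, 48). λ = (48 - 8)/(5 - 70) ≡ 40/24 mod 89. 24⁻¹ ≡ 26 (mod 89) since 24·26 = 624 ≡ 1, so λ ≡ 61.
  x = λ² - 70 - 5 = 3721 - 75 ≡ 86; y = λ·(70 - 86) - 8 ≡ 84. → (86, 84)
6G: (86, 84) + (5, 48). λ = (48 - 84)/(5 - 86) ≡ 53/8 mod 89. 8⁻¹ ≡ 78 (mod 89), so λ ≡ 40.
  x = λ² - 86 - 5 = 1600 - 91 ≡ 85; y = λ·(86 - 85) - 84 ≡ 45. → (85, 45)
7G: (85, 45) + (5, 48). λ = (48 - 45)/(5 - 85) ≡ 3/9 mod 89. 9⁻¹ ≡ 10 (mod 89) since 9·10 = 90 ≡ 1, so λ ≡ 30.
  x = λ² - 85 - 5 = 900 - 90 ≡ 9; y = λ·(85 - 9) - 45 ≡ 10. → (9, 10)
8G: (9, 10) + (5, 48). λ = (48 - 10)/(5 - 9) ≡ 38/85 mod 89. 85⁻¹ ≡ 22 (mod 89), so λ ≡ 35.
  x = λ² - 9 - 5 = 1225 - 14 ≡ 54; y = λ·(9 - 54) - 10 ≡ 17. → (54, 17)

(54, 17)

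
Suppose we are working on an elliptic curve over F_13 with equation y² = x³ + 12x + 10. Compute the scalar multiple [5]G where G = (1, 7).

(6, 5)

Double-and-add on 5 = (101)₂. Start with G = (1, 7) for the leading 1-bit.
double: tangent at (1, 7): λ = (3·1² + 12)/(2·7) ≡ 2/1. 1⁻¹ ≡ 1 (mod 13), so λ ≡ 2·1 ≡ 2.
  x = λ² - 1 - 1 = 4 - 2 ≡ 2; y = λ·(1 - 2) - 7 ≡ 4. → (2, 4)
double: tangent at (2, 4): λ = (3·2² + 12)/(2·4) ≡ 11/8. 8⁻¹ ≡ 5 (mod 13), so λ ≡ 11·5 ≡ 3.
  x = λ² - 2 - 2 = 9 - 4 ≡ 5; y = λ·(2 - 5) - 4 ≡ 0. → (5, 0)
add G: (5, 0) + (1, 7). λ = (7 - 0)/(1 - 5) ≡ 7/9 mod 13. 9⁻¹ ≡ 3 (mod 13), so λ ≡ 8.
  x = λ² - 5 - 1 = 64 - 6 ≡ 6; y = λ·(5 - 6) - 0 ≡ 5. → (6, 5)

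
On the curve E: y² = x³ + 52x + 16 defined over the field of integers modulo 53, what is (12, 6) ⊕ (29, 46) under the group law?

(8, 19)

(12, 6) + (29, 46). λ = (46 - 6)/(29 - 12) ≡ 40/17 mod 53. 17⁻¹ ≡ 25 (mod 53), so λ ≡ 46.
  x = λ² - 12 - 29 = 2116 - 41 ≡ 8; y = λ·(12 - 8) - 6 ≡ 19. → (8, 19)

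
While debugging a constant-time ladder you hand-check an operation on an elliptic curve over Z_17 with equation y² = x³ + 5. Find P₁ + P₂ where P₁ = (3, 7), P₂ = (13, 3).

(3, 7) + (13, 3). λ = (3 - 7)/(13 - 3) ≡ 13/10 mod 17. 10⁻¹ ≡ 12 (mod 17) since 10·12 = 120 ≡ 1, so λ ≡ 3.
  x = λ² - 3 - 13 = 9 - 16 ≡ 10; y = λ·(3 - 10) - 7 ≡ 6. → (10, 6)

(10, 6)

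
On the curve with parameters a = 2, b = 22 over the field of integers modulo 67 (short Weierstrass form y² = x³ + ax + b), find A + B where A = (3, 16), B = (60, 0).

(28, 11)

(3, 16) + (60, 0). λ = (0 - 16)/(60 - 3) ≡ 51/57 mod 67. 57⁻¹ ≡ 20 (mod 67) since 57·20 = 1140 ≡ 1, so λ ≡ 15.
  x = λ² - 3 - 60 = 225 - 63 ≡ 28; y = λ·(3 - 28) - 16 ≡ 11. → (28, 11)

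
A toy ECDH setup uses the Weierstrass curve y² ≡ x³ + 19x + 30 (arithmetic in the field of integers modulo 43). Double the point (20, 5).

tangent at (20, 5): λ = (3·20² + 19)/(2·5) ≡ 15/10. 10⁻¹ ≡ 13 (mod 43), so λ ≡ 15·13 ≡ 23.
  x = λ² - 20 - 20 = 529 - 40 ≡ 16; y = λ·(20 - 16) - 5 ≡ 1. → (16, 1)

(16, 1)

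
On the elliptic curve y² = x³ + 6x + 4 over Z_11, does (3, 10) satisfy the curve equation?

y² = 10² ≡ 1; x³ + 6x + 4 = 49 ≡ 5 (mod 11). 1 ≠ 5.

no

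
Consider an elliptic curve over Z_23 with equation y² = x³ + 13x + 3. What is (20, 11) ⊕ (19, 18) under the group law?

(10, 11)

(20, 11) + (19, 18). λ = (18 - 11)/(19 - 20) ≡ 7/22 mod 23. 22⁻¹ ≡ 22 (mod 23), so λ ≡ 16.
  x = λ² - 20 - 19 = 256 - 39 ≡ 10; y = λ·(20 - 10) - 11 ≡ 11. → (10, 11)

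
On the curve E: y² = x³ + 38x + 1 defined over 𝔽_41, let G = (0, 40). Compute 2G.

tangent at (0, 40): λ = (3·0² + 38)/(2·40) ≡ 38/39. 39⁻¹ ≡ 20 (mod 41), so λ ≡ 38·20 ≡ 22.
  x = λ² - 0 - 0 = 484 - 0 ≡ 33; y = λ·(0 - 33) - 40 ≡ 13. → (33, 13)

(33, 13)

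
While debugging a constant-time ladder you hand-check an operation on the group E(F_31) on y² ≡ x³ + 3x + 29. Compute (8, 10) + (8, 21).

The two points share x = 8 and their y-coordinates satisfy 10 + 21 ≡ 0 (mod 31), so they are inverses. Their sum is 𝒪.

O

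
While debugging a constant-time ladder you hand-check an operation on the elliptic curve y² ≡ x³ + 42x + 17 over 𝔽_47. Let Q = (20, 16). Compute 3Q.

(0, 39)

Repeated addition: build up to 3Q.
2Q: tangent at (20, 16): λ = (3·20² + 42)/(2·16) ≡ 20/32. 32⁻¹ ≡ 25 (mod 47), so λ ≡ 20·25 ≡ 30.
  x = λ² - 20 - 20 = 900 - 40 ≡ 14; y = λ·(20 - 14) - 16 ≡ 23. → (14, 23)
3Q: (14, 23) + (20, 16). λ = (16 - 23)/(20 - 14) ≡ 40/6 mod 47. 6⁻¹ ≡ 8 (mod 47) since 6·8 = 48 ≡ 1, so λ ≡ 38.
  x = λ² - 14 - 20 = 1444 - 34 ≡ 0; y = λ·(14 - 0) - 23 ≡ 39. → (0, 39)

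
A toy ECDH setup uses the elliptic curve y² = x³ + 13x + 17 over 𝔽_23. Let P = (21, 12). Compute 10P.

Double-and-add on 10 = (1010)₂. Start with P = (21, 12) for the leading 1-bit.
double: tangent at (21, 12): λ = (3·21² + 13)/(2·12) ≡ 2/1. 1⁻¹ ≡ 1 (mod 23), so λ ≡ 2·1 ≡ 2.
  x = λ² - 21 - 21 = 4 - 42 ≡ 8; y = λ·(21 - 8) - 12 ≡ 14. → (8, 14)
double: tangent at (8, 14): λ = (3·8² + 13)/(2·14) ≡ 21/5. 5⁻¹ ≡ 14 (mod 23), so λ ≡ 21·14 ≡ 18.
  x = λ² - 8 - 8 = 324 - 16 ≡ 9; y = λ·(8 - 9) - 14 ≡ 14. → (9, 14)
add P: (9, 14) + (21, 12). λ = (12 - 14)/(21 - 9) ≡ 21/12 mod 23. 12⁻¹ ≡ 2 (mod 23), so λ ≡ 19.
  x = λ² - 9 - 21 = 361 - 30 ≡ 9; y = λ·(9 - 9) - 14 ≡ 9. → (9, 9)
double: tangent at (9, 9): λ = (3·9² + 13)/(2·9) ≡ 3/18. 18⁻¹ ≡ 9 (mod 23) since 18·9 = 162 ≡ 1, so λ ≡ 3·9 ≡ 4.
  x = λ² - 9 - 9 = 16 - 18 ≡ 21; y = λ·(9 - 21) - 9 ≡ 12. → (21, 12)

(21, 12)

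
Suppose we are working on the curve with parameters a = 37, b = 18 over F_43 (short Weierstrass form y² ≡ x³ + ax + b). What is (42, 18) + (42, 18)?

tangent at (42, 18): λ = (3·42² + 37)/(2·18) ≡ 40/36. 36⁻¹ ≡ 6 (mod 43) since 36·6 = 216 ≡ 1, so λ ≡ 40·6 ≡ 25.
  x = λ² - 42 - 42 = 625 - 84 ≡ 25; y = λ·(42 - 25) - 18 ≡ 20. → (25, 20)

(25, 20)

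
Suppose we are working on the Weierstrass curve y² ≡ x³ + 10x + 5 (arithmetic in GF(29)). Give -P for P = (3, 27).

-(3, 27) = (3, -27 mod 29) = (3, 2).

(3, 2)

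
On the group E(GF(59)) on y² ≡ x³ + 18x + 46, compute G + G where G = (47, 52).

tangent at (47, 52): λ = (3·47² + 18)/(2·52) ≡ 37/45. 45⁻¹ ≡ 21 (mod 59), so λ ≡ 37·21 ≡ 10.
  x = λ² - 47 - 47 = 100 - 94 ≡ 6; y = λ·(47 - 6) - 52 ≡ 4. → (6, 4)

(6, 4)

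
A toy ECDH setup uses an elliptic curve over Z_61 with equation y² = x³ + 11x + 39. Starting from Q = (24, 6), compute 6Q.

Double-and-add on 6 = (110)₂. Start with Q = (24, 6) for the leading 1-bit.
double: tangent at (24, 6): λ = (3·24² + 11)/(2·6) ≡ 31/12. 12⁻¹ ≡ 56 (mod 61) since 12·56 = 672 ≡ 1, so λ ≡ 31·56 ≡ 28.
  x = λ² - 24 - 24 = 784 - 48 ≡ 4; y = λ·(24 - 4) - 6 ≡ 5. → (4, 5)
add Q: (4, 5) + (24, 6). λ = (6 - 5)/(24 - 4) ≡ 1/20 mod 61. 20⁻¹ ≡ 58 (mod 61), so λ ≡ 58.
  x = λ² - 4 - 24 = 3364 - 28 ≡ 42; y = λ·(4 - 42) - 5 ≡ 48. → (42, 48)
double: tangent at (42, 48): λ = (3·42² + 11)/(2·48) ≡ 57/35. 35⁻¹ ≡ 7 (mod 61), so λ ≡ 57·7 ≡ 33.
  x = λ² - 42 - 42 = 1089 - 84 ≡ 29; y = λ·(42 - 29) - 48 ≡ 15. → (29, 15)

(29, 15)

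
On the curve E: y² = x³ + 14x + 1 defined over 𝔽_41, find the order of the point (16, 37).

2P: tangent at (16, 37): λ = (3·16² + 14)/(2·37) ≡ 3/33. 33⁻¹ ≡ 5 (mod 41), so λ ≡ 3·5 ≡ 15.
  x = λ² - 16 - 16 = 225 - 32 ≡ 29; y = λ·(16 - 29) - 37 ≡ 14. → (29, 14)
3P: (29, 14) + (16, 37). λ = (37 - 14)/(16 - 29) ≡ 23/28 mod 41. 28⁻¹ ≡ 22 (mod 41), so λ ≡ 14.
  x = λ² - 29 - 16 = 196 - 45 ≡ 28; y = λ·(29 - 28) - 14 ≡ 0. → (28, 0)
4P: (28, 0) + (16, 37). λ = (37 - 0)/(16 - 28) ≡ 37/29 mod 41. 29⁻¹ ≡ 17 (mod 41) since 29·17 = 493 ≡ 1, so λ ≡ 14.
  x = λ² - 28 - 16 = 196 - 44 ≡ 29; y = λ·(28 - 29) - 0 ≡ 27. → (29, 27)
5P: (29, 27) + (16, 37). λ = (37 - 27)/(16 - 29) ≡ 10/28 mod 41. 28⁻¹ ≡ 22 (mod 41), so λ ≡ 15.
  x = λ² - 29 - 16 = 225 - 45 ≡ 16; y = λ·(29 - 16) - 27 ≡ 4. → (16, 4)
6P: (16, 4) + (16, 37): same x and y₁ ≡ -y₂, so the sum is ∞.
6P = ∞, so the order is 6.

6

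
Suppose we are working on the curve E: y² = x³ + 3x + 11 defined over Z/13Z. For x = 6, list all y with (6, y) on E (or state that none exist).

none

x³ + 3x + 11 = 245 ≡ 11 (mod 13).
11 is a non-residue mod 13; no y exists.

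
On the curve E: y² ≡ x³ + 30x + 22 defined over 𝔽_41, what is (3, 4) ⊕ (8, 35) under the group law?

(3, 4) + (8, 35). λ = (35 - 4)/(8 - 3) ≡ 31/5 mod 41. 5⁻¹ ≡ 33 (mod 41) since 5·33 = 165 ≡ 1, so λ ≡ 39.
  x = λ² - 3 - 8 = 1521 - 11 ≡ 34; y = λ·(3 - 34) - 4 ≡ 17. → (34, 17)

(34, 17)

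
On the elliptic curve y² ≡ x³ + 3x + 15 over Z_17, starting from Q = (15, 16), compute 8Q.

Repeated addition: build up to 8Q.
2Q: tangent at (15, 16): λ = (3·15² + 3)/(2·16) ≡ 15/15. 15⁻¹ ≡ 8 (mod 17) since 15·8 = 120 ≡ 1, so λ ≡ 15·8 ≡ 1.
  x = λ² - 15 - 15 = 1 - 30 ≡ 5; y = λ·(15 - 5) - 16 ≡ 11. → (5, 11)
3Q: (5, 11) + (15, 16). λ = (16 - 11)/(15 - 5) ≡ 5/10 mod 17. 10⁻¹ ≡ 12 (mod 17), so λ ≡ 9.
  x = λ² - 5 - 15 = 81 - 20 ≡ 10; y = λ·(5 - 10) - 11 ≡ 12. → (10, 12)
4Q: (10, 12) + (15, 16). λ = (16 - 12)/(15 - 10) ≡ 4/5 mod 17. 5⁻¹ ≡ 7 (mod 17), so λ ≡ 11.
  x = λ² - 10 - 15 = 121 - 25 ≡ 11; y = λ·(10 - 11) - 12 ≡ 11. → (11, 11)
5Q: (11, 11) + (15, 16). λ = (16 - 11)/(15 - 11) ≡ 5/4 mod 17. 4⁻¹ ≡ 13 (mod 17), so λ ≡ 14.
  x = λ² - 11 - 15 = 196 - 26 ≡ 0; y = λ·(11 - 0) - 11 ≡ 7. → (0, 7)
6Q: (0, 7) + (15, 16). λ = (16 - 7)/(15 - 0) ≡ 9/15 mod 17. 15⁻¹ ≡ 8 (mod 17) since 15·8 = 120 ≡ 1, so λ ≡ 4.
  x = λ² - 0 - 15 = 16 - 15 ≡ 1; y = λ·(0 - 1) - 7 ≡ 6. → (1, 6)
7Q: (1, 6) + (15, 16). λ = (16 - 6)/(15 - 1) ≡ 10/14 mod 17. 14⁻¹ ≡ 11 (mod 17) since 14·11 = 154 ≡ 1, so λ ≡ 8.
  x = λ² - 1 - 15 = 64 - 16 ≡ 14; y = λ·(1 - 14) - 6 ≡ 9. → (14, 9)
8Q: (14, 9) + (15, 16). λ = (16 - 9)/(15 - 14) ≡ 7/1 mod 17. 1⁻¹ ≡ 1 (mod 17), so λ ≡ 7.
  x = λ² - 14 - 15 = 49 - 29 ≡ 3; y = λ·(14 - 3) - 9 ≡ 0. → (3, 0)

(3, 0)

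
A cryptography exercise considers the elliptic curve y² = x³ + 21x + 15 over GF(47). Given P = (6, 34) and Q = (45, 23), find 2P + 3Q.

(6, 13)

First 2P:
Repeated addition: build up to 2P.
2P: tangent at (6, 34): λ = (3·6² + 21)/(2·34) ≡ 35/21. 21⁻¹ ≡ 9 (mod 47), so λ ≡ 35·9 ≡ 33.
  x = λ² - 6 - 6 = 1089 - 12 ≡ 43; y = λ·(6 - 43) - 34 ≡ 14. → (43, 14)
2P = (43, 14).
Next 3Q:
Repeated addition: build up to 3Q.
2Q: tangent at (45, 23): λ = (3·45² + 21)/(2·23) ≡ 33/46. 46⁻¹ ≡ 46 (mod 47), so λ ≡ 33·46 ≡ 14.
  x = λ² - 45 - 45 = 196 - 90 ≡ 12; y = λ·(45 - 12) - 23 ≡ 16. → (12, 16)
3Q: (12, 16) + (45, 23). λ = (23 - 16)/(45 - 12) ≡ 7/33 mod 47. 33⁻¹ ≡ 10 (mod 47) since 33·10 = 330 ≡ 1, so λ ≡ 23.
  x = λ² - 12 - 45 = 529 - 57 ≡ 2; y = λ·(12 - 2) - 16 ≡ 26. → (2, 26)
3Q = (2, 26).
Finally 2P + 3Q:
(43, 14) + (2, 26). λ = (26 - 14)/(2 - 43) ≡ 12/6 mod 47. 6⁻¹ ≡ 8 (mod 47), so λ ≡ 2.
  x = λ² - 43 - 2 = 4 - 45 ≡ 6; y = λ·(43 - 6) - 14 ≡ 13. → (6, 13)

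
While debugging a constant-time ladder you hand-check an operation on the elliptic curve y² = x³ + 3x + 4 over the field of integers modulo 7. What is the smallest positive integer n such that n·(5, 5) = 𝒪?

10

2P: tangent at (5, 5): λ = (3·5² + 3)/(2·5) ≡ 1/3. 3⁻¹ ≡ 5 (mod 7), so λ ≡ 1·5 ≡ 5.
  x = λ² - 5 - 5 = 25 - 10 ≡ 1; y = λ·(5 - 1) - 5 ≡ 1. → (1, 1)
3P: (1, 1) + (5, 5). λ = (5 - 1)/(5 - 1) ≡ 4/4 mod 7. 4⁻¹ ≡ 2 (mod 7), so λ ≡ 1.
  x = λ² - 1 - 5 = 1 - 6 ≡ 2; y = λ·(1 - 2) - 1 ≡ 5. → (2, 5)
4P: (2, 5) + (5, 5). λ = (5 - 5)/(5 - 2) ≡ 0/3 mod 7. 3⁻¹ ≡ 5 (mod 7), so λ ≡ 0.
  x = λ² - 2 - 5 = 0 - 7 ≡ 0; y = λ·(2 - 0) - 5 ≡ 2. → (0, 2)
5P: (0, 2) + (5, 5). λ = (5 - 2)/(5 - 0) ≡ 3/5 mod 7. 5⁻¹ ≡ 3 (mod 7), so λ ≡ 2.
  x = λ² - 0 - 5 = 4 - 5 ≡ 6; y = λ·(0 - 6) - 2 ≡ 0. → (6, 0)
6P: (6, 0) + (5, 5). λ = (5 - 0)/(5 - 6) ≡ 5/6 mod 7. 6⁻¹ ≡ 6 (mod 7) since 6·6 = 36 ≡ 1, so λ ≡ 2.
  x = λ² - 6 - 5 = 4 - 11 ≡ 0; y = λ·(6 - 0) - 0 ≡ 5. → (0, 5)
7P: (0, 5) + (5, 5). λ = (5 - 5)/(5 - 0) ≡ 0/5 mod 7. 5⁻¹ ≡ 3 (mod 7), so λ ≡ 0.
  x = λ² - 0 - 5 = 0 - 5 ≡ 2; y = λ·(0 - 2) - 5 ≡ 2. → (2, 2)
8P: (2, 2) + (5, 5). λ = (5 - 2)/(5 - 2) ≡ 3/3 mod 7. 3⁻¹ ≡ 5 (mod 7), so λ ≡ 1.
  x = λ² - 2 - 5 = 1 - 7 ≡ 1; y = λ·(2 - 1) - 2 ≡ 6. → (1, 6)
9P: (1, 6) + (5, 5). λ = (5 - 6)/(5 - 1) ≡ 6/4 mod 7. 4⁻¹ ≡ 2 (mod 7), so λ ≡ 5.
  x = λ² - 1 - 5 = 25 - 6 ≡ 5; y = λ·(1 - 5) - 6 ≡ 2. → (5, 2)
10P: (5, 2) + (5, 5): same x and y₁ ≡ -y₂, so the sum is 𝒪.
10P = 𝒪, so the order is 10.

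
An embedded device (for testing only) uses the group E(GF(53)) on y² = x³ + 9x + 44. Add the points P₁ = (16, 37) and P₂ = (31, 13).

(16, 37) + (31, 13). λ = (13 - 37)/(31 - 16) ≡ 29/15 mod 53. 15⁻¹ ≡ 46 (mod 53), so λ ≡ 9.
  x = λ² - 16 - 31 = 81 - 47 ≡ 34; y = λ·(16 - 34) - 37 ≡ 13. → (34, 13)

(34, 13)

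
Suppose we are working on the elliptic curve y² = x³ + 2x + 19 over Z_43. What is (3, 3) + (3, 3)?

tangent at (3, 3): λ = (3·3² + 2)/(2·3) ≡ 29/6. 6⁻¹ ≡ 36 (mod 43), so λ ≡ 29·36 ≡ 12.
  x = λ² - 3 - 3 = 144 - 6 ≡ 9; y = λ·(3 - 9) - 3 ≡ 11. → (9, 11)

(9, 11)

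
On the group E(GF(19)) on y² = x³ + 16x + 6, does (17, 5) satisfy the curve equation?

no

y² = 5² ≡ 6; x³ + 16x + 6 = 5191 ≡ 4 (mod 19). 6 ≠ 4.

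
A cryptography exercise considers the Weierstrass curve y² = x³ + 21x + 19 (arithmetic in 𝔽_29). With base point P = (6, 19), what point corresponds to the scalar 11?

Repeated addition: build up to 11P.
2P: tangent at (6, 19): λ = (3·6² + 21)/(2·19) ≡ 13/9. 9⁻¹ ≡ 13 (mod 29), so λ ≡ 13·13 ≡ 24.
  x = λ² - 6 - 6 = 576 - 12 ≡ 13; y = λ·(6 - 13) - 19 ≡ 16. → (13, 16)
3P: (13, 16) + (6, 19). λ = (19 - 16)/(6 - 13) ≡ 3/22 mod 29. 22⁻¹ ≡ 4 (mod 29) since 22·4 = 88 ≡ 1, so λ ≡ 12.
  x = λ² - 13 - 6 = 144 - 19 ≡ 9; y = λ·(13 - 9) - 16 ≡ 3. → (9, 3)
4P: (9, 3) + (6, 19). λ = (19 - 3)/(6 - 9) ≡ 16/26 mod 29. 26⁻¹ ≡ 19 (mod 29), so λ ≡ 14.
  x = λ² - 9 - 6 = 196 - 15 ≡ 7; y = λ·(9 - 7) - 3 ≡ 25. → (7, 25)
5P: (7, 25) + (6, 19). λ = (19 - 25)/(6 - 7) ≡ 23/28 mod 29. 28⁻¹ ≡ 28 (mod 29) since 28·28 = 784 ≡ 1, so λ ≡ 6.
  x = λ² - 7 - 6 = 36 - 13 ≡ 23; y = λ·(7 - 23) - 25 ≡ 24. → (23, 24)
6P: (23, 24) + (6, 19). λ = (19 - 24)/(6 - 23) ≡ 24/12 mod 29. 12⁻¹ ≡ 17 (mod 29) since 12·17 = 204 ≡ 1, so λ ≡ 2.
  x = λ² - 23 - 6 = 4 - 29 ≡ 4; y = λ·(23 - 4) - 24 ≡ 14. → (4, 14)
7P: (4, 14) + (6, 19). λ = (19 - 14)/(6 - 4) ≡ 5/2 mod 29. 2⁻¹ ≡ 15 (mod 29) since 2·15 = 30 ≡ 1, so λ ≡ 17.
  x = λ² - 4 - 6 = 289 - 10 ≡ 18; y = λ·(4 - 18) - 14 ≡ 9. → (18, 9)
8P: (18, 9) + (6, 19). λ = (19 - 9)/(6 - 18) ≡ 10/17 mod 29. 17⁻¹ ≡ 12 (mod 29), so λ ≡ 4.
  x = λ² - 18 - 6 = 16 - 24 ≡ 21; y = λ·(18 - 21) - 9 ≡ 8. → (21, 8)
9P: (21, 8) + (6, 19). λ = (19 - 8)/(6 - 21) ≡ 11/14 mod 29. 14⁻¹ ≡ 27 (mod 29) since 14·27 = 378 ≡ 1, so λ ≡ 7.
  x = λ² - 21 - 6 = 49 - 27 ≡ 22; y = λ·(21 - 22) - 8 ≡ 14. → (22, 14)
10P: (22, 14) + (6, 19). λ = (19 - 14)/(6 - 22) ≡ 5/13 mod 29. 13⁻¹ ≡ 9 (mod 29), so λ ≡ 16.
  x = λ² - 22 - 6 = 256 - 28 ≡ 25; y = λ·(22 - 25) - 14 ≡ 25. → (25, 25)
11P: (25, 25) + (6, 19). λ = (19 - 25)/(6 - 25) ≡ 23/10 mod 29. 10⁻¹ ≡ 3 (mod 29) since 10·3 = 30 ≡ 1, so λ ≡ 11.
  x = λ² - 25 - 6 = 121 - 31 ≡ 3; y = λ·(25 - 3) - 25 ≡ 14. → (3, 14)

(3, 14)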